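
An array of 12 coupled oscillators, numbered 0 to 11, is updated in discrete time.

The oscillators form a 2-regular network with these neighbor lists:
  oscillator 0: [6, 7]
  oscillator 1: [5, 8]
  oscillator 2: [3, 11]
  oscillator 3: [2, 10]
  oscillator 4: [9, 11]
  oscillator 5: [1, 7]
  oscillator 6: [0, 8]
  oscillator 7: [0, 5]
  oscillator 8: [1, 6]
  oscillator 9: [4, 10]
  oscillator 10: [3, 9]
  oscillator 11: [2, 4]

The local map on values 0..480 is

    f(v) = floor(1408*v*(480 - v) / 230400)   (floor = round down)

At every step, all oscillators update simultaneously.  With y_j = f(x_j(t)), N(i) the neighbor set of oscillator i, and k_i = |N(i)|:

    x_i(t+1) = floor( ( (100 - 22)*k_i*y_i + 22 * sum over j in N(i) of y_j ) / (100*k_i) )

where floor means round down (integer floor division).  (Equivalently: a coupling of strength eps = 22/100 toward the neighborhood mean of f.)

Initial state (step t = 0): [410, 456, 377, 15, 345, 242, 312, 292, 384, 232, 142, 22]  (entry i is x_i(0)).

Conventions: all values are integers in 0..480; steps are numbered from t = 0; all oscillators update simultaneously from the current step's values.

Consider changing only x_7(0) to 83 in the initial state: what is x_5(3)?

Simulating step by step:
t=0: [410, 456, 377, 15, 345, 242, 312, 83, 384, 232, 142, 22]
t=1: [193, 114, 196, 91, 266, 303, 293, 214, 217, 337, 271, 104]
t=2: [338, 272, 315, 243, 329, 321, 335, 343, 336, 305, 325, 261]
t=3: [292, 335, 324, 342, 310, 312, 295, 290, 300, 321, 313, 340]

Answer: x_5(3) = 312
Key observation: This trace re-runs the system from the modified initial state.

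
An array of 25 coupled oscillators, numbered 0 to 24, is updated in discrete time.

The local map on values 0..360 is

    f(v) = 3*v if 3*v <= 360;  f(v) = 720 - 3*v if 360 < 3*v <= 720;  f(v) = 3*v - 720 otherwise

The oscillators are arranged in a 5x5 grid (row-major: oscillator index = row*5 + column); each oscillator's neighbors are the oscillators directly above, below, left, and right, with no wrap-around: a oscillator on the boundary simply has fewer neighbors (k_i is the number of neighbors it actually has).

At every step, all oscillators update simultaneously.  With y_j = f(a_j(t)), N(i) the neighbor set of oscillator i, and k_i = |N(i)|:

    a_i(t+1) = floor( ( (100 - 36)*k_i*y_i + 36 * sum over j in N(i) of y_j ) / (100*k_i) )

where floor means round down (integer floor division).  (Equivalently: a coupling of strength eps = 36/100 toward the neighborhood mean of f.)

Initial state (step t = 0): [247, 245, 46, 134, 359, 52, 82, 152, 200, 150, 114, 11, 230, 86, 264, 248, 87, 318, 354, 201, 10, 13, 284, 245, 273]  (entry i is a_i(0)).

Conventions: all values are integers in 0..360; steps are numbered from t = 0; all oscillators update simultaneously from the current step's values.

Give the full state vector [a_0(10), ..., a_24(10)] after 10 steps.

Answer: [152, 224, 93, 58, 102, 138, 192, 88, 20, 55, 260, 268, 242, 80, 203, 194, 162, 175, 150, 247, 209, 187, 271, 251, 157]

Derivation:
t=0: [247, 245, 46, 134, 359, 52, 82, 152, 200, 150, 114, 11, 230, 86, 264, 248, 87, 318, 354, 201, 10, 13, 284, 245, 273]
t=1: [44, 58, 159, 277, 334, 172, 199, 217, 176, 238, 244, 100, 90, 215, 123, 91, 196, 218, 275, 136, 30, 75, 119, 78, 87]
t=2: [152, 171, 198, 157, 201, 162, 145, 118, 146, 102, 100, 240, 218, 130, 271, 202, 162, 120, 129, 285, 147, 213, 291, 236, 265]
t=3: [248, 213, 177, 222, 174, 251, 253, 294, 291, 254, 233, 79, 136, 280, 152, 170, 199, 301, 288, 146, 213, 131, 152, 75, 74]
t=4: [35, 82, 156, 99, 144, 31, 71, 166, 131, 100, 71, 196, 262, 155, 222, 161, 164, 192, 165, 256, 148, 265, 257, 219, 233]
t=5: [128, 225, 253, 294, 291, 123, 198, 219, 305, 272, 191, 149, 110, 223, 106, 237, 198, 143, 189, 66, 232, 114, 66, 75, 33]
t=6: [286, 88, 57, 150, 144, 297, 146, 102, 158, 141, 170, 240, 272, 122, 244, 41, 162, 258, 166, 195, 78, 260, 229, 198, 139]
t=7: [166, 239, 210, 257, 286, 185, 247, 267, 267, 255, 169, 73, 125, 278, 102, 160, 171, 87, 202, 150, 182, 98, 49, 147, 240]
t=8: [172, 41, 73, 69, 105, 160, 55, 100, 78, 91, 211, 210, 281, 149, 247, 224, 223, 240, 156, 223, 207, 251, 194, 209, 98]
t=9: [195, 149, 215, 224, 288, 208, 173, 258, 244, 243, 101, 95, 138, 231, 85, 59, 48, 50, 198, 100, 77, 55, 103, 141, 214]
t=10: [152, 224, 93, 58, 102, 138, 192, 88, 20, 55, 260, 268, 242, 80, 203, 194, 162, 175, 150, 247, 209, 187, 271, 251, 157]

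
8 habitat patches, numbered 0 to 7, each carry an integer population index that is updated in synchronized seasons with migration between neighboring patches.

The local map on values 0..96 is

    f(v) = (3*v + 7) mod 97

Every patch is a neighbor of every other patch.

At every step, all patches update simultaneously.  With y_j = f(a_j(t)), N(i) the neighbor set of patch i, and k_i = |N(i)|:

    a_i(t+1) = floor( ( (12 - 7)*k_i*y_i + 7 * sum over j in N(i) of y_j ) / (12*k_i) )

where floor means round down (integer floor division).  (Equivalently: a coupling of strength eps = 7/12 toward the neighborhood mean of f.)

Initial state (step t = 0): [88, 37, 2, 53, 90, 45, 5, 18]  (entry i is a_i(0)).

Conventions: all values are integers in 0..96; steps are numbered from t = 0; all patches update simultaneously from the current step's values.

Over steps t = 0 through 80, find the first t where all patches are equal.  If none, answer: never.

Simulating step by step:
t=0: [88, 37, 2, 53, 90, 45, 5, 18]  (not all equal)
t=1: [58, 39, 36, 55, 60, 47, 39, 52]  (not all equal)
t=2: [64, 45, 42, 61, 66, 53, 45, 58]  (not all equal)
t=3: [34, 47, 44, 63, 36, 55, 47, 60]  (not all equal)
t=4: [32, 45, 42, 29, 34, 53, 45, 58]  (not all equal)
t=5: [34, 47, 44, 63, 36, 55, 47, 60]  (not all equal)

Answer: never
Key observation: The state at step 3 reappears at step 5 — the system is in a cycle of period 2 from step 3 on.  No step 0..5 is synchronized, and the cycle repeats forever, so no step up to 80 (or ever) has all patches equal.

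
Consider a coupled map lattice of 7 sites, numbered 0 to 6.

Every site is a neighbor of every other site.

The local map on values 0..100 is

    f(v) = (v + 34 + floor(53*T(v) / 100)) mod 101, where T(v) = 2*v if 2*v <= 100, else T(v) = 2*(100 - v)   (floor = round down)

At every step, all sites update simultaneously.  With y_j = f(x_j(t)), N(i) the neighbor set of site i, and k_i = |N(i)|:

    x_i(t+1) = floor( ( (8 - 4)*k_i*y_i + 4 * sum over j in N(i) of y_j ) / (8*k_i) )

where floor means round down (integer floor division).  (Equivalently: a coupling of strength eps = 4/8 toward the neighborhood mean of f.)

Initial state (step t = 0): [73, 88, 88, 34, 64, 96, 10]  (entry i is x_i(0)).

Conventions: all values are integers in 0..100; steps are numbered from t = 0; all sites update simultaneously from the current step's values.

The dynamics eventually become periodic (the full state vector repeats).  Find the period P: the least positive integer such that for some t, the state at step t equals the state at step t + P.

Answer: 10
Key observation: The state at step 7, [34, 34, 34, 34, 34, 34, 34], reappears at step 17 — and no state repeats earlier — so the cycle the system enters has period 10.

Derivation:
t=0: [73, 88, 88, 34, 64, 96, 10]
t=1: [32, 32, 32, 20, 33, 32, 41]
t=2: [81, 81, 81, 71, 40, 81, 47]
t=3: [32, 32, 32, 32, 24, 32, 29]
t=4: [97, 97, 97, 97, 90, 97, 94]
t=5: [33, 33, 33, 33, 33, 33, 33]
t=6: [0, 0, 0, 0, 0, 0, 0]
t=7: [34, 34, 34, 34, 34, 34, 34]
t=8: [3, 3, 3, 3, 3, 3, 3]
t=9: [40, 40, 40, 40, 40, 40, 40]
t=10: [15, 15, 15, 15, 15, 15, 15]
t=11: [64, 64, 64, 64, 64, 64, 64]
t=12: [35, 35, 35, 35, 35, 35, 35]
t=13: [5, 5, 5, 5, 5, 5, 5]
t=14: [44, 44, 44, 44, 44, 44, 44]
t=15: [23, 23, 23, 23, 23, 23, 23]
t=16: [81, 81, 81, 81, 81, 81, 81]
t=17: [34, 34, 34, 34, 34, 34, 34]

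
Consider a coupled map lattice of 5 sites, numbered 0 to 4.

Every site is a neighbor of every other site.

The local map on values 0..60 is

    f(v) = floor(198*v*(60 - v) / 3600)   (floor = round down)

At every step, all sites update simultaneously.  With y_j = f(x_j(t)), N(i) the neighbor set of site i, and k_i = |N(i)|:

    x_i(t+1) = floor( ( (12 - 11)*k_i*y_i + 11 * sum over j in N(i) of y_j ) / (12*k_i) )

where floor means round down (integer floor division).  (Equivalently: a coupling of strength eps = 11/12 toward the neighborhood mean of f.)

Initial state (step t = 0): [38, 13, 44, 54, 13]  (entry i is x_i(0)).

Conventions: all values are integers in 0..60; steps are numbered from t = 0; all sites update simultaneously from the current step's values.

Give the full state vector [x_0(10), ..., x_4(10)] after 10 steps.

Simulating step by step:
t=0: [38, 13, 44, 54, 13]
t=1: [31, 33, 32, 35, 33]
t=2: [48, 48, 48, 48, 48]
t=3: [31, 31, 31, 31, 31]
t=4: [49, 49, 49, 49, 49]
t=5: [29, 29, 29, 29, 29]
t=6: [49, 49, 49, 49, 49]
t=7: [29, 29, 29, 29, 29]
t=8: [49, 49, 49, 49, 49]
t=9: [29, 29, 29, 29, 29]
t=10: [49, 49, 49, 49, 49]

Answer: [49, 49, 49, 49, 49]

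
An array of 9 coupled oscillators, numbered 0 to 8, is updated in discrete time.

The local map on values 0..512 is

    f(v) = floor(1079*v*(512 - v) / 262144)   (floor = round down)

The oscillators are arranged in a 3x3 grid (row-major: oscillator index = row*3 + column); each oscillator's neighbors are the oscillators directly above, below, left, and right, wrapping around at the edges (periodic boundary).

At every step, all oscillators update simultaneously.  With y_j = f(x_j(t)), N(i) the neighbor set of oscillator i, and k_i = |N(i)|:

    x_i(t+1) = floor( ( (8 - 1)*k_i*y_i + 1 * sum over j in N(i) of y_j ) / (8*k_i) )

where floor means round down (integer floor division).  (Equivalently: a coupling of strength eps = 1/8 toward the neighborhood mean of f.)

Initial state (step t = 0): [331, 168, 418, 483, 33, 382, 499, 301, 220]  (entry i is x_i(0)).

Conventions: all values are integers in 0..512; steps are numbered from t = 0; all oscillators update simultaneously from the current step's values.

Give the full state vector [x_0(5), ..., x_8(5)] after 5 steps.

Simulating step by step:
t=0: [331, 168, 418, 483, 33, 382, 499, 301, 220]
t=1: [230, 230, 170, 66, 80, 195, 48, 246, 251]
t=2: [255, 261, 242, 129, 152, 246, 108, 259, 262]
t=3: [264, 267, 268, 207, 228, 265, 188, 264, 266]
t=4: [268, 268, 269, 259, 266, 268, 252, 268, 268]
t=5: [269, 269, 269, 269, 269, 269, 269, 269, 269]

Answer: [269, 269, 269, 269, 269, 269, 269, 269, 269]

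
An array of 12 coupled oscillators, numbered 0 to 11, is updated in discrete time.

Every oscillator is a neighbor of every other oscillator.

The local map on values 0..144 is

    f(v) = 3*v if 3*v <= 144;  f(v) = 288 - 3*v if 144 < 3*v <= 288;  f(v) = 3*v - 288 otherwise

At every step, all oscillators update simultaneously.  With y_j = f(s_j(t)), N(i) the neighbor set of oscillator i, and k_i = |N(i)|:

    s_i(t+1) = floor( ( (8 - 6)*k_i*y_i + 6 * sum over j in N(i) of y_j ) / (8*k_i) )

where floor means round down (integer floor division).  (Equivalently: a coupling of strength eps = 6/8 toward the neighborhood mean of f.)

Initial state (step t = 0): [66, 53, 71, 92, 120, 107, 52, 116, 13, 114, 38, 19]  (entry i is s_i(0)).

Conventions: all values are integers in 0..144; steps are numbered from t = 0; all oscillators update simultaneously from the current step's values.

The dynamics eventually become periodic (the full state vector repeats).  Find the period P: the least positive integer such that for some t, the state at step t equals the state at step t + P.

Answer: 14
Key observation: The state at step 7, [45, 46, 45, 45, 45, 45, 46, 45, 45, 45, 46, 45], reappears at step 21 — and no state repeats earlier — so the cycle the system enters has period 14.

Derivation:
t=0: [66, 53, 71, 92, 120, 107, 52, 116, 13, 114, 38, 19]
t=1: [75, 82, 72, 61, 72, 65, 83, 70, 66, 68, 79, 69]
t=2: [70, 66, 72, 78, 72, 76, 66, 73, 75, 74, 68, 74]
t=3: [73, 75, 72, 68, 72, 69, 75, 71, 70, 70, 74, 70]
t=4: [72, 71, 73, 75, 73, 74, 71, 73, 74, 74, 71, 74]
t=5: [69, 70, 69, 68, 69, 68, 70, 69, 68, 68, 70, 68]
t=6: [81, 80, 81, 81, 81, 81, 80, 81, 81, 81, 80, 81]
t=7: [45, 46, 45, 45, 45, 45, 46, 45, 45, 45, 46, 45]
t=8: [135, 136, 135, 135, 135, 135, 136, 135, 135, 135, 136, 135]
t=9: [117, 118, 117, 117, 117, 117, 118, 117, 117, 117, 118, 117]
t=10: [63, 64, 63, 63, 63, 63, 64, 63, 63, 63, 64, 63]
t=11: [98, 97, 98, 98, 98, 98, 97, 98, 98, 98, 97, 98]
t=12: [5, 4, 5, 5, 5, 5, 4, 5, 5, 5, 4, 5]
t=13: [14, 13, 14, 14, 14, 14, 13, 14, 14, 14, 13, 14]
t=14: [41, 40, 41, 41, 41, 41, 40, 41, 41, 41, 40, 41]
t=15: [122, 121, 122, 122, 122, 122, 121, 122, 122, 122, 121, 122]
t=16: [77, 76, 77, 77, 77, 77, 76, 77, 77, 77, 76, 77]
t=17: [57, 58, 57, 57, 57, 57, 58, 57, 57, 57, 58, 57]
t=18: [116, 115, 116, 116, 116, 116, 115, 116, 116, 116, 115, 116]
t=19: [59, 58, 59, 59, 59, 59, 58, 59, 59, 59, 58, 59]
t=20: [111, 112, 111, 111, 111, 111, 112, 111, 111, 111, 112, 111]
t=21: [45, 46, 45, 45, 45, 45, 46, 45, 45, 45, 46, 45]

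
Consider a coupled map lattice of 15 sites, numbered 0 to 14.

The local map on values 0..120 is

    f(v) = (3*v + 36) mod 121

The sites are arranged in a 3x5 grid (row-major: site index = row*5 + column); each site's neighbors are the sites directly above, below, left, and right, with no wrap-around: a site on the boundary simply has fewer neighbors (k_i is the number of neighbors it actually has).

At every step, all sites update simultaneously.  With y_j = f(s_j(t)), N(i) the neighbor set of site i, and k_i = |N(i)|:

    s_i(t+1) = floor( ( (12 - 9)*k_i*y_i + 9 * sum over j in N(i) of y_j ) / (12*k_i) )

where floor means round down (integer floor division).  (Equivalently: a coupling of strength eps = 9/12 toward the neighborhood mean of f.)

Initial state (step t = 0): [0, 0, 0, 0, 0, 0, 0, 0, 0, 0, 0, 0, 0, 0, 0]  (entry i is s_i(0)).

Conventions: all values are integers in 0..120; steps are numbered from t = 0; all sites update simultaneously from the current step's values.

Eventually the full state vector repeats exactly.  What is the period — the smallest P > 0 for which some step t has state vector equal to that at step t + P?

Answer: 5
Key observation: The state at step 0, [0, 0, 0, 0, 0, 0, 0, 0, 0, 0, 0, 0, 0, 0, 0], reappears at step 5 — and no state repeats earlier — so the cycle the system enters has period 5.

Derivation:
t=0: [0, 0, 0, 0, 0, 0, 0, 0, 0, 0, 0, 0, 0, 0, 0]
t=1: [36, 36, 36, 36, 36, 36, 36, 36, 36, 36, 36, 36, 36, 36, 36]
t=2: [23, 23, 23, 23, 23, 23, 23, 23, 23, 23, 23, 23, 23, 23, 23]
t=3: [105, 105, 105, 105, 105, 105, 105, 105, 105, 105, 105, 105, 105, 105, 105]
t=4: [109, 109, 109, 109, 109, 109, 109, 109, 109, 109, 109, 109, 109, 109, 109]
t=5: [0, 0, 0, 0, 0, 0, 0, 0, 0, 0, 0, 0, 0, 0, 0]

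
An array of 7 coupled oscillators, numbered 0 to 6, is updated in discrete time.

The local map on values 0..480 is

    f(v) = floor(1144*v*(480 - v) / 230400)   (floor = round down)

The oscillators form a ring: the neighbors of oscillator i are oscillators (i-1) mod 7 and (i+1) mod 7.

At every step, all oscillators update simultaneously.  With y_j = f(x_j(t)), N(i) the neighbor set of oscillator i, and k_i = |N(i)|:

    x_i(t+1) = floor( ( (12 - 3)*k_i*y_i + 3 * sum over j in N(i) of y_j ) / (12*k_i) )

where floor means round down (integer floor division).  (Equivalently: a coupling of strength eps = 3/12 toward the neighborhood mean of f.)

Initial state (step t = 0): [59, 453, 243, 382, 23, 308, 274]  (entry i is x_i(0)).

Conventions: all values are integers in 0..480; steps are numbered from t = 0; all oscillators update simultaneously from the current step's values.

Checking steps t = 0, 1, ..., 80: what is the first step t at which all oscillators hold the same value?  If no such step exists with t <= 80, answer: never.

Simulating step by step:
t=0: [59, 453, 243, 382, 23, 308, 274]  (not all equal)
t=1: [134, 96, 244, 180, 95, 238, 258]  (not all equal)
t=2: [230, 201, 270, 259, 204, 271, 277]  (not all equal)
t=3: [283, 279, 281, 283, 279, 280, 280]  (not all equal)
t=4: [276, 277, 277, 276, 277, 278, 277]  (not all equal)
t=5: [279, 279, 279, 279, 278, 278, 278]  (not all equal)
t=6: [278, 278, 278, 278, 278, 278, 278]  (all equal)

Answer: 6
Key observation: Synchronization is absorbing here: once all oscillators are equal they stay equal, and step 6 is the first all-equal step.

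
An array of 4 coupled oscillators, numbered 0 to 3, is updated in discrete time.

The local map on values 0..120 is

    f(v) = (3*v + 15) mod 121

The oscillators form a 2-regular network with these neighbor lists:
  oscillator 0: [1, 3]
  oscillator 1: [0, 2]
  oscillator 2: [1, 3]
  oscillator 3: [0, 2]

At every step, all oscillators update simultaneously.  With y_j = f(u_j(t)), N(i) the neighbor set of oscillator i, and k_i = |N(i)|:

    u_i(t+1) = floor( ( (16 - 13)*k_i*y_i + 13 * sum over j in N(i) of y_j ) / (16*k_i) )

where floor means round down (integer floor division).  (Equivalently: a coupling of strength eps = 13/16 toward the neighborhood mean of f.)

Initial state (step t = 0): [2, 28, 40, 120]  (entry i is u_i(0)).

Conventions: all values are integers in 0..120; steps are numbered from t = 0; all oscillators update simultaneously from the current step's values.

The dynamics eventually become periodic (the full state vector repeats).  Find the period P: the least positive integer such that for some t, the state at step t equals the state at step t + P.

Simulating step by step:
t=0: [2, 28, 40, 120]
t=1: [49, 32, 47, 16]
t=2: [78, 51, 77, 42]
t=3: [28, 13, 27, 8]
t=4: [56, 89, 55, 86]
t=5: [40, 56, 39, 54]
t=6: [50, 21, 50, 20]
t=7: [70, 50, 70, 49]
t=8: [54, 92, 54, 92]
t=9: [50, 54, 50, 54]
t=10: [53, 46, 53, 46]
t=11: [35, 49, 35, 49]
t=12: [55, 105, 55, 105]
t=13: [82, 64, 82, 64]
t=14: [73, 31, 73, 31]
t=15: [108, 112, 108, 112]
t=16: [106, 99, 106, 99]
t=17: [73, 87, 73, 87]
t=18: [48, 98, 48, 98]
t=19: [61, 43, 61, 43]
t=20: [33, 66, 33, 66]
t=21: [96, 109, 96, 109]
t=22: [92, 68, 92, 68]
t=23: [88, 58, 88, 58]
t=24: [62, 42, 62, 42]
t=25: [31, 68, 31, 68]
t=26: [99, 106, 99, 106]
t=27: [87, 73, 87, 73]
t=28: [98, 48, 98, 48]
t=29: [43, 61, 43, 61]
t=30: [66, 33, 66, 33]
t=31: [109, 96, 109, 96]
t=32: [68, 92, 68, 92]
t=33: [58, 88, 58, 88]
t=34: [42, 62, 42, 62]
t=35: [68, 31, 68, 31]
t=36: [106, 99, 106, 99]

Answer: 20
Key observation: The state at step 16, [106, 99, 106, 99], reappears at step 36 — and no state repeats earlier — so the cycle the system enters has period 20.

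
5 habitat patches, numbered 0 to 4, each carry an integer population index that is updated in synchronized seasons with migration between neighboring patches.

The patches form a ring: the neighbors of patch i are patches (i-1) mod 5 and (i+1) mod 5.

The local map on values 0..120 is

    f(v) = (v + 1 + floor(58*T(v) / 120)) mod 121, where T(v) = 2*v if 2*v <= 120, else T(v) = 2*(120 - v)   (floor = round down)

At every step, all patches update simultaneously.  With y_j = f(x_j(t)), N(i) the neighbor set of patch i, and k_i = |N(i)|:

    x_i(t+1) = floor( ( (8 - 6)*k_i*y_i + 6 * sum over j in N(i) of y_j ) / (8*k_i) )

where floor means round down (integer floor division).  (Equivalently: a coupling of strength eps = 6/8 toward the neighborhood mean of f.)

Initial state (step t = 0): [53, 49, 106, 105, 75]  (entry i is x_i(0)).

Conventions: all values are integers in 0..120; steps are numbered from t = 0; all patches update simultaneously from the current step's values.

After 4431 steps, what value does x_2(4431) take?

Answer: x_2(4431) = 119
Key observation: The state at step 2, [120, 120, 120, 120, 120], reappears at step 12: the system is in a cycle of period 10 from step 2 on.  Therefore the state at step 4431 equals the state at step 2 + ((4431 - 2) mod 10) = 11, which is [119, 119, 119, 119, 119].

Derivation:
t=0: [53, 49, 106, 105, 75]
t=1: [107, 108, 111, 119, 114]
t=2: [120, 120, 120, 120, 120]
t=3: [0, 0, 0, 0, 0]
t=4: [1, 1, 1, 1, 1]
t=5: [2, 2, 2, 2, 2]
t=6: [4, 4, 4, 4, 4]
t=7: [8, 8, 8, 8, 8]
t=8: [16, 16, 16, 16, 16]
t=9: [32, 32, 32, 32, 32]
t=10: [63, 63, 63, 63, 63]
t=11: [119, 119, 119, 119, 119]
t=12: [120, 120, 120, 120, 120]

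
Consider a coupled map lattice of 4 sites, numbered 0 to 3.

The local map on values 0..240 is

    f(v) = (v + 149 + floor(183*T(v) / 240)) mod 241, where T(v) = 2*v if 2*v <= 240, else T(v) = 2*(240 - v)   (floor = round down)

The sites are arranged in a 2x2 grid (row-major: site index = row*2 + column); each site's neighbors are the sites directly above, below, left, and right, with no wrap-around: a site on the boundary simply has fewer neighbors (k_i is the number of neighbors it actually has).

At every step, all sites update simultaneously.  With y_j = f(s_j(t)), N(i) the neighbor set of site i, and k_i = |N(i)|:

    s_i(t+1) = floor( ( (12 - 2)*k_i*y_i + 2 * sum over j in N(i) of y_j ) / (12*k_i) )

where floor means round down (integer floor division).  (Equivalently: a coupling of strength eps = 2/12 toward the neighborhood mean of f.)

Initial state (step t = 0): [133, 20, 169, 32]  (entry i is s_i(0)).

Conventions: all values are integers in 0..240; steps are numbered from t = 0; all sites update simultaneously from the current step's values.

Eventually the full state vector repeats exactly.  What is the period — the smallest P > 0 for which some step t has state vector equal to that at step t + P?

Answer: 2
Key observation: The state at step 7, [180, 180, 180, 180], reappears at step 9 — and no state repeats earlier — so the cycle the system enters has period 2.

Derivation:
t=0: [133, 20, 169, 32]
t=1: [202, 201, 190, 222]
t=2: [167, 167, 172, 159]
t=3: [185, 186, 183, 189]
t=4: [176, 175, 176, 174]
t=5: [181, 181, 181, 181]
t=6: [178, 178, 178, 178]
t=7: [180, 180, 180, 180]
t=8: [179, 179, 179, 179]
t=9: [180, 180, 180, 180]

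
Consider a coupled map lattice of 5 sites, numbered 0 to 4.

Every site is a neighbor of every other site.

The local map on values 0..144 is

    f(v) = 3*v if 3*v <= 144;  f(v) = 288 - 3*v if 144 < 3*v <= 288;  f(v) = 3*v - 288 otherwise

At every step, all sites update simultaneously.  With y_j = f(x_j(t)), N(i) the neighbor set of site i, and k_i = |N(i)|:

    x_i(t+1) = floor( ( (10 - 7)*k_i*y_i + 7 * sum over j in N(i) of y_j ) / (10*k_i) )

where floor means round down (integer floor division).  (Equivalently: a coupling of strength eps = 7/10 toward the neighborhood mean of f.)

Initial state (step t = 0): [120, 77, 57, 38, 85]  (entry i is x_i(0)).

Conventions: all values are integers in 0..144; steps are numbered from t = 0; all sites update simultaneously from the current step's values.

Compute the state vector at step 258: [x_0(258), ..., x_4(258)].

Simulating step by step:
t=0: [120, 77, 57, 38, 85]
t=1: [77, 75, 83, 83, 72]
t=2: [54, 55, 52, 52, 56]
t=3: [126, 126, 127, 127, 125]
t=4: [90, 90, 90, 90, 90]
t=5: [18, 18, 18, 18, 18]
t=6: [54, 54, 54, 54, 54]
t=7: [126, 126, 126, 126, 126]
t=8: [90, 90, 90, 90, 90]

Answer: [54, 54, 54, 54, 54]
Key observation: The state at step 4, [90, 90, 90, 90, 90], reappears at step 8: the system is in a cycle of period 4 from step 4 on.  Therefore the state at step 258 equals the state at step 4 + ((258 - 4) mod 4) = 6, which is [54, 54, 54, 54, 54].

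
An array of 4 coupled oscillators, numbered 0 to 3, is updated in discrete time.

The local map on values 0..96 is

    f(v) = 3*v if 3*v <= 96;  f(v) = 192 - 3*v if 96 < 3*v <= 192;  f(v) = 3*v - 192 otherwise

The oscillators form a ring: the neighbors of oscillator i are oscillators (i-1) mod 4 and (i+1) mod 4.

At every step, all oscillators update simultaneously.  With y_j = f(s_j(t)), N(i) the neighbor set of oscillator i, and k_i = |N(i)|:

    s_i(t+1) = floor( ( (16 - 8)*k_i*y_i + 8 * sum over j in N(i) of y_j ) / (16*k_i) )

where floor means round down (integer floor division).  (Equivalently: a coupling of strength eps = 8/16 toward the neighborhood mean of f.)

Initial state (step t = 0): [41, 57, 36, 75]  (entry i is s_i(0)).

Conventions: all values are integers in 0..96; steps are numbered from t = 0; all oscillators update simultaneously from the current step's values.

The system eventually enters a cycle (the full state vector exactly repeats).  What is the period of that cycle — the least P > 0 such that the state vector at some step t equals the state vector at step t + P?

Answer: 6
Key observation: The state at step 26, [34, 34, 73, 73], reappears at step 32 — and no state repeats earlier — so the cycle the system enters has period 6.

Derivation:
t=0: [41, 57, 36, 75]
t=1: [48, 48, 55, 54]
t=2: [43, 42, 33, 33]
t=3: [71, 72, 86, 85]
t=4: [32, 33, 54, 53]
t=5: [79, 78, 46, 48]
t=6: [45, 45, 49, 48]
t=7: [54, 54, 48, 49]
t=8: [33, 34, 42, 42]
t=9: [85, 84, 72, 72]
t=10: [52, 51, 33, 33]
t=11: [51, 51, 79, 78]
t=12: [39, 40, 42, 42]
t=13: [72, 71, 67, 68]
t=14: [20, 18, 12, 14]
t=15: [54, 51, 42, 45]
t=16: [39, 43, 57, 52]
t=17: [62, 55, 35, 42]
t=18: [26, 36, 66, 56]
t=19: [66, 63, 30, 33]
t=20: [27, 25, 69, 70]
t=21: [63, 61, 30, 33]
t=22: [27, 27, 70, 69]
t=23: [64, 65, 33, 32]
t=24: [24, 24, 71, 71]
t=25: [59, 59, 33, 33]
t=26: [34, 34, 73, 73]
t=27: [74, 74, 42, 42]
t=28: [39, 39, 57, 57]
t=29: [61, 61, 34, 34]
t=30: [29, 29, 69, 69]
t=31: [69, 69, 33, 33]
t=32: [34, 34, 73, 73]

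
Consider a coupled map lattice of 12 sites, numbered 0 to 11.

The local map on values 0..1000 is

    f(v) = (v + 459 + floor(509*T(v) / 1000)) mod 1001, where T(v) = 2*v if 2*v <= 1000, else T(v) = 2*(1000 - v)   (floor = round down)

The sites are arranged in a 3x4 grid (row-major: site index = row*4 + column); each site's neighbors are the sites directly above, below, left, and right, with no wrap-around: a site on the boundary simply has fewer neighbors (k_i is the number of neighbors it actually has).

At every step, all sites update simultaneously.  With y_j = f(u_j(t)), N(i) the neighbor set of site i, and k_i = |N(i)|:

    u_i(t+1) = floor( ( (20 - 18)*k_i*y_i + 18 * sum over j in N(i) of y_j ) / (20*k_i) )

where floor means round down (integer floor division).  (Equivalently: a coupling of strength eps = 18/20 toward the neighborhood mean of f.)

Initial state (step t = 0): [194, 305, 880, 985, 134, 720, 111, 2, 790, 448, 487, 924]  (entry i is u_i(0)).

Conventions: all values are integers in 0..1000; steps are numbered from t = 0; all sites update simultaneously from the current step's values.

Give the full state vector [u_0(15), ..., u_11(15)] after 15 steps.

Answer: [230, 378, 236, 735, 187, 211, 621, 193, 244, 416, 257, 770]

Derivation:
t=0: [194, 305, 880, 985, 134, 720, 111, 2, 790, 448, 487, 924]
t=1: [445, 539, 409, 461, 605, 461, 479, 526, 537, 445, 494, 452]
t=2: [454, 354, 411, 375, 409, 423, 400, 401, 416, 428, 390, 451]
t=3: [242, 308, 224, 270, 322, 265, 276, 280, 301, 288, 310, 267]
t=4: [178, 863, 119, 420, 612, 153, 453, 306, 72, 346, 323, 147]
t=5: [497, 731, 411, 378, 703, 403, 408, 437, 339, 459, 395, 158]
t=6: [462, 351, 317, 303, 308, 384, 287, 417, 395, 238, 458, 345]
t=7: [149, 232, 91, 185, 271, 297, 230, 107, 483, 354, 377, 321]
t=8: [494, 530, 868, 675, 374, 461, 450, 625, 122, 229, 381, 411]
t=9: [350, 437, 434, 462, 485, 480, 382, 381, 580, 487, 494, 339]
t=10: [365, 310, 320, 290, 360, 367, 346, 250, 440, 447, 288, 320]
t=11: [139, 156, 94, 484, 239, 195, 308, 186, 279, 210, 189, 461]
t=12: [845, 749, 450, 710, 577, 687, 722, 353, 822, 602, 488, 792]
t=13: [463, 432, 453, 287, 461, 463, 370, 433, 464, 456, 460, 321]
t=14: [361, 379, 208, 320, 392, 331, 353, 136, 384, 389, 244, 333]
t=15: [230, 378, 236, 735, 187, 211, 621, 193, 244, 416, 257, 770]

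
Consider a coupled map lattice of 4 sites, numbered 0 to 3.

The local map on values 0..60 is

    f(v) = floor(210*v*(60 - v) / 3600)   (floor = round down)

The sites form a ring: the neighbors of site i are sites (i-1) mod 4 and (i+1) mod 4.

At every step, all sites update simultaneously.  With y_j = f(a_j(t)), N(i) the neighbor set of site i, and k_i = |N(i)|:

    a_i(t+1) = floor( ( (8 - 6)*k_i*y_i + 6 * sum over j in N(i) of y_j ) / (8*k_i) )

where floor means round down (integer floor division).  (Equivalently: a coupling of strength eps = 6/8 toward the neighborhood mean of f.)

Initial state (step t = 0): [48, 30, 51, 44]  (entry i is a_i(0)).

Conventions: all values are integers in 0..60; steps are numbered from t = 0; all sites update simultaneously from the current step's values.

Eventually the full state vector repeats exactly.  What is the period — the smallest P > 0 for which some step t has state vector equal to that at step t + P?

Answer: 4
Key observation: The state at step 6, [52, 52, 52, 52], reappears at step 10 — and no state repeats earlier — so the cycle the system enters has period 4.

Derivation:
t=0: [48, 30, 51, 44]
t=1: [43, 35, 41, 32]
t=2: [49, 45, 49, 45]
t=3: [37, 33, 37, 33]
t=4: [50, 49, 50, 49]
t=5: [30, 29, 30, 29]
t=6: [52, 52, 52, 52]
t=7: [24, 24, 24, 24]
t=8: [50, 50, 50, 50]
t=9: [29, 29, 29, 29]
t=10: [52, 52, 52, 52]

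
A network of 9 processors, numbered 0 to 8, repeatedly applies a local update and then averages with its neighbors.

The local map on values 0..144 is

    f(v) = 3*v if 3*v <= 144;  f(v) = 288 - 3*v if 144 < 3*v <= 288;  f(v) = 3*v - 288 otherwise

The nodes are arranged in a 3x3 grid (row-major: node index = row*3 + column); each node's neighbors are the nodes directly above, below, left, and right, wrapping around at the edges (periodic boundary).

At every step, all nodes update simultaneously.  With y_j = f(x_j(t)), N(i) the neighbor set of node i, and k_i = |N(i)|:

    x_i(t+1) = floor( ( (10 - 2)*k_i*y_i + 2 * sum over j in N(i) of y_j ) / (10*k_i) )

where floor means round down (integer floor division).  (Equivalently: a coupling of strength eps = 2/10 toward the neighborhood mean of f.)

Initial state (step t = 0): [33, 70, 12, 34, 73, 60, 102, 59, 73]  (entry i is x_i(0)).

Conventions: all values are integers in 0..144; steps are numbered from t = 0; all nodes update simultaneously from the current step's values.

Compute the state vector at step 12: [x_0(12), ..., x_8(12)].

Simulating step by step:
t=0: [33, 70, 12, 34, 73, 60, 102, 59, 73]
t=1: [90, 78, 46, 96, 75, 100, 33, 100, 68]
t=2: [28, 54, 118, 9, 54, 23, 84, 24, 80]
t=3: [79, 118, 69, 37, 115, 68, 40, 74, 50]
t=4: [59, 65, 81, 104, 61, 86, 114, 71, 127]
t=5: [99, 91, 52, 34, 95, 37, 58, 77, 84]
t=6: [25, 22, 114, 93, 16, 102, 101, 54, 49]
t=7: [67, 67, 58, 15, 49, 27, 29, 114, 123]
t=8: [86, 89, 108, 55, 126, 83, 82, 63, 81]
t=9: [35, 29, 35, 108, 86, 45, 48, 89, 46]
t=10: [102, 82, 107, 49, 37, 123, 130, 36, 130]
t=11: [30, 47, 38, 128, 107, 84, 100, 104, 97]
t=12: [90, 125, 104, 85, 41, 41, 20, 28, 11]

Answer: [90, 125, 104, 85, 41, 41, 20, 28, 11]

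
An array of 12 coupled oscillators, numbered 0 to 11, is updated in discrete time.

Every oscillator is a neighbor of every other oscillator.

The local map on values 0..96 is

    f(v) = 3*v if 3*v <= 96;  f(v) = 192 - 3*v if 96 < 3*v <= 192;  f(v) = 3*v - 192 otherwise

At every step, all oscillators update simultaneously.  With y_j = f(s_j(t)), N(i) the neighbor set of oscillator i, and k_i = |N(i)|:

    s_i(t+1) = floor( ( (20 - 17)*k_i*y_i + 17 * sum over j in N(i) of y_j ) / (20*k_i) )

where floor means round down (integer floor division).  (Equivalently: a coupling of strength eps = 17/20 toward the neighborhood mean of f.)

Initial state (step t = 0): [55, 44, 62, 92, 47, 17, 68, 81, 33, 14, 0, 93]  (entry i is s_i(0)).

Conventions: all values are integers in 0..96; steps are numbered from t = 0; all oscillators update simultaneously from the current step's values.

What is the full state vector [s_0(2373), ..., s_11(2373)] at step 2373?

Simulating step by step:
t=0: [55, 44, 62, 92, 47, 17, 68, 81, 33, 14, 0, 93]
t=1: [45, 47, 44, 49, 47, 47, 44, 47, 50, 46, 43, 49]
t=2: [52, 52, 53, 51, 52, 52, 53, 52, 51, 52, 53, 51]
t=3: [36, 36, 35, 36, 36, 36, 35, 36, 36, 36, 35, 36]
t=4: [84, 84, 84, 84, 84, 84, 84, 84, 84, 84, 84, 84]
t=5: [60, 60, 60, 60, 60, 60, 60, 60, 60, 60, 60, 60]
t=6: [12, 12, 12, 12, 12, 12, 12, 12, 12, 12, 12, 12]
t=7: [36, 36, 36, 36, 36, 36, 36, 36, 36, 36, 36, 36]
t=8: [84, 84, 84, 84, 84, 84, 84, 84, 84, 84, 84, 84]

Answer: [60, 60, 60, 60, 60, 60, 60, 60, 60, 60, 60, 60]
Key observation: The state at step 4, [84, 84, 84, 84, 84, 84, 84, 84, 84, 84, 84, 84], reappears at step 8: the system is in a cycle of period 4 from step 4 on.  Therefore the state at step 2373 equals the state at step 4 + ((2373 - 4) mod 4) = 5, which is [60, 60, 60, 60, 60, 60, 60, 60, 60, 60, 60, 60].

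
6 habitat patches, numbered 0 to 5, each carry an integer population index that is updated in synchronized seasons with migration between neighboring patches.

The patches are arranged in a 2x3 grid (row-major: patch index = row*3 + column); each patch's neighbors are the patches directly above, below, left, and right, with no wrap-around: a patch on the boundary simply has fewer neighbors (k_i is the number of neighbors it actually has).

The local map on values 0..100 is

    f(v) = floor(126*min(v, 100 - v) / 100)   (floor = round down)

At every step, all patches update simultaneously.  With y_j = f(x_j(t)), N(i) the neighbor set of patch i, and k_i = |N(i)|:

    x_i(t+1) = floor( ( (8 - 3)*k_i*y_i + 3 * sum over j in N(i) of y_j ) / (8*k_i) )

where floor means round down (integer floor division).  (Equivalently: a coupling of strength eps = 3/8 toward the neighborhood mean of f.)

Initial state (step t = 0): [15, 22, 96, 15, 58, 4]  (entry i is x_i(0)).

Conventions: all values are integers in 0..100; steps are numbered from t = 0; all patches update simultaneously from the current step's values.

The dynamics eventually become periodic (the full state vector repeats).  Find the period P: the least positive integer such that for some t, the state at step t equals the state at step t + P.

Answer: 2
Key observation: The state at step 11, [56, 55, 55, 56, 55, 55], reappears at step 13 — and no state repeats earlier — so the cycle the system enters has period 2.

Derivation:
t=0: [15, 22, 96, 15, 58, 4]
t=1: [19, 26, 9, 24, 38, 13]
t=2: [26, 30, 15, 31, 39, 20]
t=3: [34, 35, 22, 39, 43, 28]
t=4: [43, 42, 31, 48, 49, 37]
t=5: [54, 51, 42, 59, 57, 47]
t=6: [56, 58, 55, 52, 55, 56]
t=7: [55, 53, 55, 58, 55, 55]
t=8: [55, 57, 56, 53, 55, 56]
t=9: [56, 54, 54, 57, 56, 55]
t=10: [55, 56, 56, 54, 55, 56]
t=11: [56, 55, 55, 56, 55, 55]
t=12: [55, 55, 56, 55, 55, 56]
t=13: [56, 55, 55, 56, 55, 55]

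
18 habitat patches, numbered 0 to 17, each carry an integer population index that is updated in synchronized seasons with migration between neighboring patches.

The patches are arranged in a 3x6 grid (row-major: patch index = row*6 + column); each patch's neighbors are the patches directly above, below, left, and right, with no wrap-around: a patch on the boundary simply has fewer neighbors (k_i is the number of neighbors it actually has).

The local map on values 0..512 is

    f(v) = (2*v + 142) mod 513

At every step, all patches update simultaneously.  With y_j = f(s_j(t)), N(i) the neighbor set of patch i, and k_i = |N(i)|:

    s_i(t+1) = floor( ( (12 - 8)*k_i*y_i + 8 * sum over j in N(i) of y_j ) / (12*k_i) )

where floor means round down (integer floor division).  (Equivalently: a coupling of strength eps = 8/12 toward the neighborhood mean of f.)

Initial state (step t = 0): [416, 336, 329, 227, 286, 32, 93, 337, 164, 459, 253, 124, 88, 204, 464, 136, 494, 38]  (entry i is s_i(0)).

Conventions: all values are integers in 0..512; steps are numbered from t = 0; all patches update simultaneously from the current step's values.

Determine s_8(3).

Answer: s_8(3) = 251

Derivation:
t=0: [416, 336, 329, 227, 286, 32, 93, 337, 164, 459, 253, 124, 88, 204, 464, 136, 494, 38]
t=1: [363, 333, 285, 143, 161, 265, 349, 290, 268, 195, 166, 254, 227, 160, 219, 178, 205, 237]
t=2: [325, 267, 263, 294, 390, 253, 252, 277, 137, 267, 267, 209, 290, 233, 272, 193, 251, 93]
t=3: [191, 191, 228, 233, 250, 197, 193, 195, 251, 189, 179, 154, 145, 157, 174, 108, 156, 168]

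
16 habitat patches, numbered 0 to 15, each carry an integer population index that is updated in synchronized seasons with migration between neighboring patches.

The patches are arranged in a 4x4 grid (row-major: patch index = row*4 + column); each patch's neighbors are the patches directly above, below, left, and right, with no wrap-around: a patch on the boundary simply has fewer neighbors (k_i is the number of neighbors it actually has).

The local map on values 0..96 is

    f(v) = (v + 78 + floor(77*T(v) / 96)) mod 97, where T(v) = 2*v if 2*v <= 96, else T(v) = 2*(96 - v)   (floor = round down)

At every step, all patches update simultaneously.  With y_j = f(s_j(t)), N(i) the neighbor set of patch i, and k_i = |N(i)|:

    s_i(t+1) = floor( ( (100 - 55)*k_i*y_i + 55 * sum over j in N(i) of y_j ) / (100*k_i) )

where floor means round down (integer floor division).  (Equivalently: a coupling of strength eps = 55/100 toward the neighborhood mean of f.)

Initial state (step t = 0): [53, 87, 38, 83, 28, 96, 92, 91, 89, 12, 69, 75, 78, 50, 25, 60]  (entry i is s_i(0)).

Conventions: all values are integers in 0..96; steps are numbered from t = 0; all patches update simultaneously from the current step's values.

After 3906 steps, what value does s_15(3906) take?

Simulating step by step:
t=0: [53, 87, 38, 83, 28, 96, 92, 91, 89, 12, 69, 75, 78, 50, 25, 60]
t=1: [39, 66, 80, 81, 53, 65, 80, 82, 64, 40, 72, 71, 63, 29, 39, 37]
t=2: [64, 90, 87, 85, 52, 80, 87, 86, 77, 84, 88, 87, 85, 73, 77, 82]
t=3: [66, 84, 81, 82, 52, 73, 82, 82, 71, 85, 82, 82, 86, 87, 86, 85]
t=4: [67, 87, 85, 85, 53, 75, 85, 85, 72, 85, 84, 84, 85, 82, 83, 83]
t=5: [66, 85, 82, 83, 52, 74, 83, 83, 72, 85, 83, 83, 85, 84, 84, 84]
t=6: [67, 86, 84, 84, 53, 75, 84, 84, 72, 85, 83, 84, 85, 83, 84, 84]
t=7: [66, 86, 83, 84, 52, 75, 84, 84, 72, 85, 83, 84, 85, 83, 84, 84]
t=8: [67, 86, 83, 84, 53, 75, 84, 84, 72, 85, 83, 84, 85, 83, 84, 84]
t=9: [66, 86, 83, 84, 52, 75, 84, 84, 72, 85, 83, 84, 85, 83, 84, 84]

Answer: s_15(3906) = 84
Key observation: The state at step 7, [66, 86, 83, 84, 52, 75, 84, 84, 72, 85, 83, 84, 85, 83, 84, 84], reappears at step 9: the system is in a cycle of period 2 from step 7 on.  Therefore the state at step 3906 equals the state at step 7 + ((3906 - 7) mod 2) = 8, which is [67, 86, 83, 84, 53, 75, 84, 84, 72, 85, 83, 84, 85, 83, 84, 84].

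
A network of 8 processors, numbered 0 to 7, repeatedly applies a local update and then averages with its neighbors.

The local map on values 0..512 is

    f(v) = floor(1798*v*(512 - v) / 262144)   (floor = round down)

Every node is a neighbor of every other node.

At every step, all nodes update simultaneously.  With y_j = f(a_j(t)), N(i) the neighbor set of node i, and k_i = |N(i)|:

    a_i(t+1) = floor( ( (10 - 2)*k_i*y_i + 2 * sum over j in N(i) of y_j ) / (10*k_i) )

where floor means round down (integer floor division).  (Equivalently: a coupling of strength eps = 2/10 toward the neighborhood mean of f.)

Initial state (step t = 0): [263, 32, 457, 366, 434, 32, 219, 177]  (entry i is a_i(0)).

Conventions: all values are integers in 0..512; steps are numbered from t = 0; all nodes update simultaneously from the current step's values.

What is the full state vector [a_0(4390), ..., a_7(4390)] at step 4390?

Answer: [449, 449, 449, 449, 449, 449, 449, 449]
Key observation: The state at step 38, [449, 449, 449, 449, 449, 449, 449, 449], reappears at step 42: the system is in a cycle of period 4 from step 38 on.  Therefore the state at step 4390 equals the state at step 38 + ((4390 - 38) mod 4) = 38, which is [449, 449, 449, 449, 449, 449, 449, 449].

Derivation:
t=0: [263, 32, 457, 366, 434, 32, 219, 177]
t=1: [411, 146, 197, 347, 243, 146, 404, 378]
t=2: [302, 365, 411, 386, 429, 365, 314, 351]
t=3: [416, 365, 300, 338, 269, 365, 409, 379]
t=4: [294, 367, 420, 394, 429, 367, 305, 349]
t=5: [419, 361, 284, 325, 268, 361, 414, 381]
t=6: [290, 371, 426, 404, 429, 371, 298, 347]
t=7: [419, 355, 273, 310, 267, 355, 416, 381]
t=8: [290, 379, 429, 415, 430, 379, 295, 348]
t=9: [417, 343, 266, 290, 263, 343, 416, 379]
t=10: [295, 392, 431, 426, 432, 392, 296, 352]
t=11: [413, 323, 259, 268, 258, 323, 413, 373]
t=12: [304, 410, 434, 434, 434, 410, 304, 362]
t=13: [405, 292, 250, 250, 250, 292, 405, 358]
t=14: [320, 430, 437, 437, 437, 430, 320, 383]
t=15: [391, 252, 239, 239, 239, 252, 391, 327]
t=16: [344, 440, 439, 439, 439, 440, 344, 413]
t=17: [367, 229, 230, 230, 230, 229, 367, 277]
t=18: [377, 439, 439, 439, 439, 439, 377, 441]
t=19: [326, 226, 226, 226, 226, 226, 326, 222]
t=20: [419, 441, 441, 441, 441, 441, 419, 439]
t=21: [258, 217, 217, 217, 217, 217, 258, 221]
t=22: [447, 439, 439, 439, 439, 439, 447, 441]
t=23: [202, 217, 217, 217, 217, 217, 202, 213]
t=24: [430, 438, 438, 438, 438, 438, 430, 436]
t=25: [237, 223, 223, 223, 223, 223, 237, 227]
t=26: [446, 442, 442, 442, 442, 442, 446, 443]
t=27: [202, 211, 211, 211, 211, 211, 202, 208]
t=28: [429, 434, 434, 434, 434, 434, 429, 433]
t=29: [242, 232, 232, 232, 232, 232, 242, 234]
t=30: [447, 445, 445, 445, 445, 445, 447, 445]
t=31: [199, 203, 203, 203, 203, 203, 199, 203]
t=32: [427, 429, 429, 429, 429, 429, 427, 429]
t=33: [247, 244, 244, 244, 244, 244, 247, 244]
t=34: [448, 448, 448, 448, 448, 448, 448, 448]
t=35: [196, 196, 196, 196, 196, 196, 196, 196]
t=36: [424, 424, 424, 424, 424, 424, 424, 424]
t=37: [255, 255, 255, 255, 255, 255, 255, 255]
t=38: [449, 449, 449, 449, 449, 449, 449, 449]
t=39: [194, 194, 194, 194, 194, 194, 194, 194]
t=40: [423, 423, 423, 423, 423, 423, 423, 423]
t=41: [258, 258, 258, 258, 258, 258, 258, 258]
t=42: [449, 449, 449, 449, 449, 449, 449, 449]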